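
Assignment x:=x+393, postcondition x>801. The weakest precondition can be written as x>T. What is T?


Formula: wp(x:=E, P) = P[E/x] (substitute E for x in postcondition)
Step 1: Postcondition: x>801
Step 2: Substitute x+393 for x: x+393>801
Step 3: Solve for x: x > 801-393 = 408

408


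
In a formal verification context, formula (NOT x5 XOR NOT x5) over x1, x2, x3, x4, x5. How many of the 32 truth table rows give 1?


Formula: (NOT x5 XOR NOT x5) over 5 vars (32 rows)
Evaluate each row (x1, x2, x3, x4, x5 as bits, MSB first):
  row 0 [00000]: (NOT 0 XOR NOT 0) -> 0
  row 1 [00001]: (NOT 1 XOR NOT 1) -> 0
  row 2 [00010]: (NOT 0 XOR NOT 0) -> 0
  row 3 [00011]: (NOT 1 XOR NOT 1) -> 0
  row 4 [00100]: (NOT 0 XOR NOT 0) -> 0
  row 5 [00101]: (NOT 1 XOR NOT 1) -> 0
  row 6 [00110]: (NOT 0 XOR NOT 0) -> 0
  row 7 [00111]: (NOT 1 XOR NOT 1) -> 0
  row 8 [01000]: (NOT 0 XOR NOT 0) -> 0
  row 9 [01001]: (NOT 1 XOR NOT 1) -> 0
  row 10 [01010]: (NOT 0 XOR NOT 0) -> 0
  row 11 [01011]: (NOT 1 XOR NOT 1) -> 0
  row 12 [01100]: (NOT 0 XOR NOT 0) -> 0
  row 13 [01101]: (NOT 1 XOR NOT 1) -> 0
  row 14 [01110]: (NOT 0 XOR NOT 0) -> 0
  row 15 [01111]: (NOT 1 XOR NOT 1) -> 0
  row 16 [10000]: (NOT 0 XOR NOT 0) -> 0
  row 17 [10001]: (NOT 1 XOR NOT 1) -> 0
  row 18 [10010]: (NOT 0 XOR NOT 0) -> 0
  row 19 [10011]: (NOT 1 XOR NOT 1) -> 0
  row 20 [10100]: (NOT 0 XOR NOT 0) -> 0
  row 21 [10101]: (NOT 1 XOR NOT 1) -> 0
  row 22 [10110]: (NOT 0 XOR NOT 0) -> 0
  row 23 [10111]: (NOT 1 XOR NOT 1) -> 0
  row 24 [11000]: (NOT 0 XOR NOT 0) -> 0
  row 25 [11001]: (NOT 1 XOR NOT 1) -> 0
  row 26 [11010]: (NOT 0 XOR NOT 0) -> 0
  row 27 [11011]: (NOT 1 XOR NOT 1) -> 0
  row 28 [11100]: (NOT 0 XOR NOT 0) -> 0
  row 29 [11101]: (NOT 1 XOR NOT 1) -> 0
  row 30 [11110]: (NOT 0 XOR NOT 0) -> 0
  row 31 [11111]: (NOT 1 XOR NOT 1) -> 0
Full result column, 8 rows per line (x1,x2 fixed per line; x3,x4,x5 runs 000..111 left to right):
  rows 0-7 [x1,x2=00]: 00000000  (ones: 0)
  rows 8-15 [x1,x2=01]: 00000000  (ones: 0)
  rows 16-23 [x1,x2=10]: 00000000  (ones: 0)
  rows 24-31 [x1,x2=11]: 00000000  (ones: 0)
Count of 1-rows = 0+0+0+0 = 0

0


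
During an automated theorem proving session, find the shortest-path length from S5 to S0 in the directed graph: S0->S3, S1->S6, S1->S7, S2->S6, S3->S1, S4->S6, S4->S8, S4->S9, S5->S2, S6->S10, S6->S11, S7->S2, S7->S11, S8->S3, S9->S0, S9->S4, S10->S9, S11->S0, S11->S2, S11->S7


BFS layer-by-layer from S5:
  dist 0: {S5}
  dist 1: {S2}
  dist 2: {S6}
  dist 3: {S10, S11}
  dist 4: {S0, S7, S9}
  -> S0 reached at distance 4
Shortest path length = 4

4


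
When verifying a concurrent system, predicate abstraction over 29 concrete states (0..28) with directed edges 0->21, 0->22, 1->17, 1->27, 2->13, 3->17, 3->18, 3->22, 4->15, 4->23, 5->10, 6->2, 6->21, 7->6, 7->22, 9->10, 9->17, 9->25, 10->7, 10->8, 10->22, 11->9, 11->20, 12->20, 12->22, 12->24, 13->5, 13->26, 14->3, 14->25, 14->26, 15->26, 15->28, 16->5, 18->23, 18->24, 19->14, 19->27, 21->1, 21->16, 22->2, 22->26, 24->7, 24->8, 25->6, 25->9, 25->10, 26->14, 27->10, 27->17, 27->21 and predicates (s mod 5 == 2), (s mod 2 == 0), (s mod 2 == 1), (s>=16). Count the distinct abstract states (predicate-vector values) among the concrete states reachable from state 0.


BFS from 0:
Concrete reachable: {0, 1, 2, 3, 5, 6, 7, 8, 9, 10, 13, 14, 16, 17, 18, 21, 22, 23, 24, 25, 26, 27}
Abstract via predicates (s mod 5 == 2), (s mod 2 == 0), (s mod 2 == 1), (s>=16):
  (0,0,1,0) <- {1, 3, 5, 9, 13}
  (0,0,1,1) <- {21, 23, 25}
  (0,1,0,0) <- {0, 6, 8, 10, 14}
  (0,1,0,1) <- {16, 18, 24, 26}
  (1,0,1,0) <- {7}
  (1,0,1,1) <- {17, 27}
  (1,1,0,0) <- {2}
  (1,1,0,1) <- {22}
Distinct abstract states = 8

8


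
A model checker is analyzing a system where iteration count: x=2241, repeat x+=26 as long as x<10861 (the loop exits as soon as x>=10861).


Step 1: x goes from 2241 toward 10861 by 26; the body runs while x<10861, so iterations = ceil((bound-start)/step)
Step 2: Distance=8620
Step 3: ceil(8620/26)=332

332


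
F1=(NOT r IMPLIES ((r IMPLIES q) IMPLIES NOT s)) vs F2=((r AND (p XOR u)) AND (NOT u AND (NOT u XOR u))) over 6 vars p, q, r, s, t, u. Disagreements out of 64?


F1 = (NOT r IMPLIES ((r IMPLIES q) IMPLIES NOT s))
F2 = ((r AND (p XOR u)) AND (NOT u AND (NOT u XOR u)))
Evaluate both on each of 64 rows (bits = p,q,r,s,t,u):
  row 0 [000000]: F1=1 F2=0 (differ) -> 1
  row 1 [000001]: F1=1 F2=0 (differ) -> 1
  row 2 [000010]: F1=1 F2=0 (differ) -> 1
  row 3 [000011]: F1=1 F2=0 (differ) -> 1
  row 4 [000100]: F1=0 F2=0 -> 0
  (every remaining row is evaluated the same way; all 64 results are listed next)
Full result column, 8 rows per line (p,q,r fixed per line; s,t,u runs 000..111 left to right):
  rows 0-7 [p,q,r=000]: 11110000  (ones: 4)
  rows 8-15 [p,q,r=001]: 11111111  (ones: 8)
  rows 16-23 [p,q,r=010]: 11110000  (ones: 4)
  rows 24-31 [p,q,r=011]: 11111111  (ones: 8)
  rows 32-39 [p,q,r=100]: 11110000  (ones: 4)
  rows 40-47 [p,q,r=101]: 01010101  (ones: 4)
  rows 48-55 [p,q,r=110]: 11110000  (ones: 4)
  rows 56-63 [p,q,r=111]: 01010101  (ones: 4)
Disagreements = 4+8+4+8+4+4+4+4 = 40

40


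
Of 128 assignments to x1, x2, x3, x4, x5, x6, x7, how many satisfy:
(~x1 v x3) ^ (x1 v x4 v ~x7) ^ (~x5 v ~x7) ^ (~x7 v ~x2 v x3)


CNF with 4 clauses over 7 vars (128 assignments).
An assignment satisfies CNF iff every clause has >=1 true literal.
Check each row (bits = x1,x2,x3,x4,x5,x6,x7; clause T/F shown):
  row 0 [0000000]: clauses=TTTT -> 1
  row 1 [0000001]: clauses=TFTT -> 0
  row 2 [0000010]: clauses=TTTT -> 1
  row 3 [0000011]: clauses=TFTT -> 0
  row 4 [0000100]: clauses=TTTT -> 1
  (every remaining row is evaluated the same way; all 128 results are listed next)
Full result column, 8 rows per line (x1,x2,x3,x4 fixed per line; x5,x6,x7 runs 000..111 left to right):
  rows 0-7 [x1,x2,x3,x4=0000]: 10101010  (ones: 4)
  rows 8-15 [x1,x2,x3,x4=0001]: 11111010  (ones: 6)
  rows 16-23 [x1,x2,x3,x4=0010]: 10101010  (ones: 4)
  rows 24-31 [x1,x2,x3,x4=0011]: 11111010  (ones: 6)
  rows 32-39 [x1,x2,x3,x4=0100]: 10101010  (ones: 4)
  rows 40-47 [x1,x2,x3,x4=0101]: 10101010  (ones: 4)
  rows 48-55 [x1,x2,x3,x4=0110]: 10101010  (ones: 4)
  rows 56-63 [x1,x2,x3,x4=0111]: 11111010  (ones: 6)
  rows 64-71 [x1,x2,x3,x4=1000]: 00000000  (ones: 0)
  rows 72-79 [x1,x2,x3,x4=1001]: 00000000  (ones: 0)
  rows 80-87 [x1,x2,x3,x4=1010]: 11111010  (ones: 6)
  rows 88-95 [x1,x2,x3,x4=1011]: 11111010  (ones: 6)
  rows 96-103 [x1,x2,x3,x4=1100]: 00000000  (ones: 0)
  rows 104-111 [x1,x2,x3,x4=1101]: 00000000  (ones: 0)
  rows 112-119 [x1,x2,x3,x4=1110]: 11111010  (ones: 6)
  rows 120-127 [x1,x2,x3,x4=1111]: 11111010  (ones: 6)
Satisfying assignments = 4+6+4+6+4+4+4+6+0+0+6+6+0+0+6+6 = 62

62


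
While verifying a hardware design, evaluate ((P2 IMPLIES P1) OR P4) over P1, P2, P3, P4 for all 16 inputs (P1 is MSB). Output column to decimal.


Formula: ((P2 IMPLIES P1) OR P4) over P1, P2, P3, P4 (16 rows)
Evaluate each row (bits = P1,P2,P3,P4, MSB first):
  row 0 [0000]: ((0 IMPLIES 0) OR 0) -> 1
  row 1 [0001]: ((0 IMPLIES 0) OR 1) -> 1
  row 2 [0010]: ((0 IMPLIES 0) OR 0) -> 1
  row 3 [0011]: ((0 IMPLIES 0) OR 1) -> 1
  row 4 [0100]: ((1 IMPLIES 0) OR 0) -> 0
  row 5 [0101]: ((1 IMPLIES 0) OR 1) -> 1
  row 6 [0110]: ((1 IMPLIES 0) OR 0) -> 0
  row 7 [0111]: ((1 IMPLIES 0) OR 1) -> 1
  row 8 [1000]: ((0 IMPLIES 1) OR 0) -> 1
  row 9 [1001]: ((0 IMPLIES 1) OR 1) -> 1
  row 10 [1010]: ((0 IMPLIES 1) OR 0) -> 1
  row 11 [1011]: ((0 IMPLIES 1) OR 1) -> 1
  row 12 [1100]: ((1 IMPLIES 1) OR 0) -> 1
  row 13 [1101]: ((1 IMPLIES 1) OR 1) -> 1
  row 14 [1110]: ((1 IMPLIES 1) OR 0) -> 1
  row 15 [1111]: ((1 IMPLIES 1) OR 1) -> 1
Full result column, 4 rows per line (P1,P2 fixed per line; P3,P4 runs 00..11 left to right):
  rows 0-3 [P1,P2=00]: 1111  = hex F
  rows 4-7 [P1,P2=01]: 0101  = hex 5
  rows 8-11 [P1,P2=10]: 1111  = hex F
  rows 12-15 [P1,P2=11]: 1111  = hex F
Output column (row 0 .. row 15) = 1111010111111111
Output column grouped in 4s = 1111 0101 1111 1111 = 0xF5FF
Convert to decimal digit by digit (value = value*16 + digit):
  F -> 15
  15*16 + 5 = 245
  245*16 + 15 (F) = 3935
  3935*16 + 15 (F) = 62975
Decimal = 62975

62975


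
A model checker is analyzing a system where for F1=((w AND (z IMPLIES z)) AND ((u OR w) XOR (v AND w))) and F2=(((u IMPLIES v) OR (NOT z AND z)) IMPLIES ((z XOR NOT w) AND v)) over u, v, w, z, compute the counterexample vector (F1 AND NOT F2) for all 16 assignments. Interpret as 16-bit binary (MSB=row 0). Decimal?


F1 = ((w AND (z IMPLIES z)) AND ((u OR w) XOR (v AND w)))
F2 = (((u IMPLIES v) OR (NOT z AND z)) IMPLIES ((z XOR NOT w) AND v))
Counterexample to F1=>F2 is where F1=1 and F2=0.
Evaluate each row (bits = u,v,w,z, MSB first):
  row 0 [0000]: F1=0 F2=0 -> F1&~F2 -> 0
  row 1 [0001]: F1=0 F2=0 -> F1&~F2 -> 0
  row 2 [0010]: F1=1 F2=0 -> F1&~F2 -> 1
  row 3 [0011]: F1=1 F2=0 -> F1&~F2 -> 1
  row 4 [0100]: F1=0 F2=1 -> F1&~F2 -> 0
  row 5 [0101]: F1=0 F2=0 -> F1&~F2 -> 0
  row 6 [0110]: F1=0 F2=0 -> F1&~F2 -> 0
  row 7 [0111]: F1=0 F2=1 -> F1&~F2 -> 0
  row 8 [1000]: F1=0 F2=1 -> F1&~F2 -> 0
  row 9 [1001]: F1=0 F2=1 -> F1&~F2 -> 0
  row 10 [1010]: F1=1 F2=1 -> F1&~F2 -> 0
  row 11 [1011]: F1=1 F2=1 -> F1&~F2 -> 0
  row 12 [1100]: F1=0 F2=1 -> F1&~F2 -> 0
  row 13 [1101]: F1=0 F2=0 -> F1&~F2 -> 0
  row 14 [1110]: F1=0 F2=0 -> F1&~F2 -> 0
  row 15 [1111]: F1=0 F2=1 -> F1&~F2 -> 0
Full result column, 4 rows per line (u,v fixed per line; w,z runs 00..11 left to right):
  rows 0-3 [u,v=00]: 0011  = hex 3
  rows 4-7 [u,v=01]: 0000  = hex 0
  rows 8-11 [u,v=10]: 0000  = hex 0
  rows 12-15 [u,v=11]: 0000  = hex 0
Counterexample vector (row 0 .. row 15) = 0011000000000000
Output column grouped in 4s = 0011 0000 0000 0000 = 0x3000
Convert to decimal digit by digit (value = value*16 + digit):
  3 -> 3
  3*16 + 0 = 48
  48*16 + 0 = 768
  768*16 + 0 = 12288
Decimal = 12288

12288


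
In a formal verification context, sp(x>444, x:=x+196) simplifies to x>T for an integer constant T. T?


Formula: sp(P, x:=E) = exists old_x. (x = E[old_x/x]) AND P[old_x/x] (old_x is the value of x before the assignment; eliminate old_x by solving x = E[old_x/x] for old_x)
Step 1: Precondition P: x>444, i.e. old_x > 444
Step 2: Assignment gives x = old_x + 196, so old_x = x - 196
Step 3: Substitute into P: x - 196 > 444
Step 4: Simplify: x > 444+196 = 640

640


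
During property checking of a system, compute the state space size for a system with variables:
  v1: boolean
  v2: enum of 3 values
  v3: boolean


State space = product of domain sizes of all variables.
Domain sizes:
  v1 (boolean): 2
  v2 (enum of 3 values): 3
  v3 (boolean): 2
Product = 2 * 3 * 2 = 12

12


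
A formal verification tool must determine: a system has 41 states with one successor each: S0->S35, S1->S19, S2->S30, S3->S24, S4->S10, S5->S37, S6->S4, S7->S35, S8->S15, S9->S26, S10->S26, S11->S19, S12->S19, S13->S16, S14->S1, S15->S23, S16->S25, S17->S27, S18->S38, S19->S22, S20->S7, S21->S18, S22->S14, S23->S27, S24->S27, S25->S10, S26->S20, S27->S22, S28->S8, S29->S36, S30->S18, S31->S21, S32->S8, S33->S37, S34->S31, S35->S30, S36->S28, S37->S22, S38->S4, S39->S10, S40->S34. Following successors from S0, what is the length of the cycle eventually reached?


Trace from S0 until a state repeats:
  S0 -> S35 -> S30 -> S18 -> S38 -> S4 -> S10 -> S26 -> S20 -> S7 -> S35
S35 first seen at step 1, revisited at step 10.
Cycle length = 10 - 1 = 9

9


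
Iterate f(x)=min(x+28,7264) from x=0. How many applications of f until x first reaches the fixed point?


Step 1: x=0, cap=7264, increment=28
Step 2: x grows by 28 each step until capped at 7264; fixed point is x=7264
Step 3: iterations = ceil(7264/28) = 260

260


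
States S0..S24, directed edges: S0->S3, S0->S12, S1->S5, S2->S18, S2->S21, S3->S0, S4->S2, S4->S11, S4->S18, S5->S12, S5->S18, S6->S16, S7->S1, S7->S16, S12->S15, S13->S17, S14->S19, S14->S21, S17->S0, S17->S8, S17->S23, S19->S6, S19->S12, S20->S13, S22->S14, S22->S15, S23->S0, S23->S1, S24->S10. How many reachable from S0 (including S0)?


BFS from S0:
  layer 0: {S0}
  layer 1: {S3, S12}
  layer 2: {S15}
Reachable set: {S0, S3, S12, S15}
Count = 4

4


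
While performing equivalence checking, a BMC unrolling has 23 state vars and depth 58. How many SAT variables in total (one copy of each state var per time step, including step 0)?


BMC unrolls to depth k, creating one copy of each state var for steps 0..k.
Step count = 58 + 1 = 59 (steps 0 through 58)
Vars per step = 23
Total = 23 * 59 = 1357

1357


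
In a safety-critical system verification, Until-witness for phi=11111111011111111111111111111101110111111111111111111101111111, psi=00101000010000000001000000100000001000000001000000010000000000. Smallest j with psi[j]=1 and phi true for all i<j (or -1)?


(phi U psi) at 0: need smallest j with psi[j]=1 and phi[i]=1 for all i in [0,j).
Scan from step 0:
  step 0: phi=1, psi=0 -> continue
  step 1: phi=1, psi=0 -> continue
  step 2: psi=1 and phi held for [0,2) -> witness found
Witness step = 2

2


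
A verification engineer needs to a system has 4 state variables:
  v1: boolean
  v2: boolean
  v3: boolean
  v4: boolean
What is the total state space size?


State space = product of domain sizes of all variables.
Domain sizes:
  v1 (boolean): 2
  v2 (boolean): 2
  v3 (boolean): 2
  v4 (boolean): 2
Product = 2 * 2 * 2 * 2 = 16

16


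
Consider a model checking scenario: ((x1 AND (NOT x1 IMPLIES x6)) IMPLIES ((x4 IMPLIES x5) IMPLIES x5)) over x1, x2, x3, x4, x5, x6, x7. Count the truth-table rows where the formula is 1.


Formula: ((x1 AND (NOT x1 IMPLIES x6)) IMPLIES ((x4 IMPLIES x5) IMPLIES x5)) over 7 vars (128 rows)
Evaluate each row (x1, x2, x3, x4, x5, x6, x7 as bits, MSB first):
  row 0 [0000000]: ((0 AND (NOT 0 IMPLIES 0)) IMPLIES ((0 IMPLIES 0) IMPLIES 0)) -> 1
  row 1 [0000001]: ((0 AND (NOT 0 IMPLIES 0)) IMPLIES ((0 IMPLIES 0) IMPLIES 0)) -> 1
  row 2 [0000010]: ((0 AND (NOT 0 IMPLIES 1)) IMPLIES ((0 IMPLIES 0) IMPLIES 0)) -> 1
  row 3 [0000011]: ((0 AND (NOT 0 IMPLIES 1)) IMPLIES ((0 IMPLIES 0) IMPLIES 0)) -> 1
  row 4 [0000100]: ((0 AND (NOT 0 IMPLIES 0)) IMPLIES ((0 IMPLIES 1) IMPLIES 1)) -> 1
  (every remaining row is evaluated the same way; all 128 results are listed next)
Full result column, 8 rows per line (x1,x2,x3,x4 fixed per line; x5,x6,x7 runs 000..111 left to right):
  rows 0-7 [x1,x2,x3,x4=0000]: 11111111  (ones: 8)
  rows 8-15 [x1,x2,x3,x4=0001]: 11111111  (ones: 8)
  rows 16-23 [x1,x2,x3,x4=0010]: 11111111  (ones: 8)
  rows 24-31 [x1,x2,x3,x4=0011]: 11111111  (ones: 8)
  rows 32-39 [x1,x2,x3,x4=0100]: 11111111  (ones: 8)
  rows 40-47 [x1,x2,x3,x4=0101]: 11111111  (ones: 8)
  rows 48-55 [x1,x2,x3,x4=0110]: 11111111  (ones: 8)
  rows 56-63 [x1,x2,x3,x4=0111]: 11111111  (ones: 8)
  rows 64-71 [x1,x2,x3,x4=1000]: 00001111  (ones: 4)
  rows 72-79 [x1,x2,x3,x4=1001]: 11111111  (ones: 8)
  rows 80-87 [x1,x2,x3,x4=1010]: 00001111  (ones: 4)
  rows 88-95 [x1,x2,x3,x4=1011]: 11111111  (ones: 8)
  rows 96-103 [x1,x2,x3,x4=1100]: 00001111  (ones: 4)
  rows 104-111 [x1,x2,x3,x4=1101]: 11111111  (ones: 8)
  rows 112-119 [x1,x2,x3,x4=1110]: 00001111  (ones: 4)
  rows 120-127 [x1,x2,x3,x4=1111]: 11111111  (ones: 8)
Count of 1-rows = 8+8+8+8+8+8+8+8+4+8+4+8+4+8+4+8 = 112

112


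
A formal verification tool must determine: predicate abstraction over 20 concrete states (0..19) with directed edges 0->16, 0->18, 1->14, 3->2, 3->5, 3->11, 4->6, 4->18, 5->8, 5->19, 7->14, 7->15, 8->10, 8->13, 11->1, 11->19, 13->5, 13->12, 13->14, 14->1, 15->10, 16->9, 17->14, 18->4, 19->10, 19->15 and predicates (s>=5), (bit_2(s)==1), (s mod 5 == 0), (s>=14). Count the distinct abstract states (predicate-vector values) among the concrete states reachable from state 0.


BFS from 0:
Concrete reachable: {0, 4, 6, 9, 16, 18}
Abstract via predicates (s>=5), (bit_2(s)==1), (s mod 5 == 0), (s>=14):
  (0,0,1,0) <- {0}
  (0,1,0,0) <- {4}
  (1,0,0,0) <- {9}
  (1,0,0,1) <- {16, 18}
  (1,1,0,0) <- {6}
Distinct abstract states = 5

5


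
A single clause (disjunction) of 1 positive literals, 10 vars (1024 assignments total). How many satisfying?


Step 1: Total=2^10=1024
Step 2: Unsat when all 1 false: 2^9=512
Step 3: Sat=1024-512=512

512


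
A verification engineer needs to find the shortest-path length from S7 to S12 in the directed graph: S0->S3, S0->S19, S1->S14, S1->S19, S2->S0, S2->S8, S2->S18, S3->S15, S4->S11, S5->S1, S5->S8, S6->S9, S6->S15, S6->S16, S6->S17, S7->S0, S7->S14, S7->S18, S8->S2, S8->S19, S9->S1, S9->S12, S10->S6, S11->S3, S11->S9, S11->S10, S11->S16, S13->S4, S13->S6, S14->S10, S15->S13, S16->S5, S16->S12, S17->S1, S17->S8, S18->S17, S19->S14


BFS layer-by-layer from S7:
  dist 0: {S7}
  dist 1: {S0, S14, S18}
  dist 2: {S3, S10, S17, S19}
  dist 3: {S1, S6, S8, S15}
  dist 4: {S2, S9, S13, S16}
  dist 5: {S4, S5, S12}
  -> S12 reached at distance 5
Shortest path length = 5

5


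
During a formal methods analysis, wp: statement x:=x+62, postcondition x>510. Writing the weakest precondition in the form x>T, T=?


Formula: wp(x:=E, P) = P[E/x] (substitute E for x in postcondition)
Step 1: Postcondition: x>510
Step 2: Substitute x+62 for x: x+62>510
Step 3: Solve for x: x > 510-62 = 448

448


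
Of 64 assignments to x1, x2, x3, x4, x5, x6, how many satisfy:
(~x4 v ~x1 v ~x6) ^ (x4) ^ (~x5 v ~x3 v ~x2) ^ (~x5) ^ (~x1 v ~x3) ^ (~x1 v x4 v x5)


CNF with 6 clauses over 6 vars (64 assignments).
An assignment satisfies CNF iff every clause has >=1 true literal.
Check each row (bits = x1,x2,x3,x4,x5,x6; clause T/F shown):
  row 0 [000000]: clauses=TFTTTT -> 0
  row 1 [000001]: clauses=TFTTTT -> 0
  row 2 [000010]: clauses=TFTFTT -> 0
  row 3 [000011]: clauses=TFTFTT -> 0
  row 4 [000100]: clauses=TTTTTT -> 1
  (every remaining row is evaluated the same way; all 64 results are listed next)
Full result column, 8 rows per line (x1,x2,x3 fixed per line; x4,x5,x6 runs 000..111 left to right):
  rows 0-7 [x1,x2,x3=000]: 00001100  (ones: 2)
  rows 8-15 [x1,x2,x3=001]: 00001100  (ones: 2)
  rows 16-23 [x1,x2,x3=010]: 00001100  (ones: 2)
  rows 24-31 [x1,x2,x3=011]: 00001100  (ones: 2)
  rows 32-39 [x1,x2,x3=100]: 00001000  (ones: 1)
  rows 40-47 [x1,x2,x3=101]: 00000000  (ones: 0)
  rows 48-55 [x1,x2,x3=110]: 00001000  (ones: 1)
  rows 56-63 [x1,x2,x3=111]: 00000000  (ones: 0)
Satisfying assignments = 2+2+2+2+1+0+1+0 = 10

10


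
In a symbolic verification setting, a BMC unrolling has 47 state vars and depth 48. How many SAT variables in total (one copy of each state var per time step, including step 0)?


BMC unrolls to depth k, creating one copy of each state var for steps 0..k.
Step count = 48 + 1 = 49 (steps 0 through 48)
Vars per step = 47
Total = 47 * 49 = 2303

2303


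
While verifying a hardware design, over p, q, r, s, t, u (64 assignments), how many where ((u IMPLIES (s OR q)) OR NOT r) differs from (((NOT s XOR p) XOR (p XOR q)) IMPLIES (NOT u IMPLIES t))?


F1 = ((u IMPLIES (s OR q)) OR NOT r)
F2 = (((NOT s XOR p) XOR (p XOR q)) IMPLIES (NOT u IMPLIES t))
Evaluate both on each of 64 rows (bits = p,q,r,s,t,u):
  row 0 [000000]: F1=1 F2=0 (differ) -> 1
  row 1 [000001]: F1=1 F2=1 -> 0
  row 2 [000010]: F1=1 F2=1 -> 0
  row 3 [000011]: F1=1 F2=1 -> 0
  row 4 [000100]: F1=1 F2=1 -> 0
  (every remaining row is evaluated the same way; all 64 results are listed next)
Full result column, 8 rows per line (p,q,r fixed per line; s,t,u runs 000..111 left to right):
  rows 0-7 [p,q,r=000]: 10000000  (ones: 1)
  rows 8-15 [p,q,r=001]: 11010000  (ones: 3)
  rows 16-23 [p,q,r=010]: 00001000  (ones: 1)
  rows 24-31 [p,q,r=011]: 00001000  (ones: 1)
  rows 32-39 [p,q,r=100]: 10000000  (ones: 1)
  rows 40-47 [p,q,r=101]: 11010000  (ones: 3)
  rows 48-55 [p,q,r=110]: 00001000  (ones: 1)
  rows 56-63 [p,q,r=111]: 00001000  (ones: 1)
Disagreements = 1+3+1+1+1+3+1+1 = 12

12


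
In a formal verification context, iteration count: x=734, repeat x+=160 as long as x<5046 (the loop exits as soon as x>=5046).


Step 1: x goes from 734 toward 5046 by 160; the body runs while x<5046, so iterations = ceil((bound-start)/step)
Step 2: Distance=4312
Step 3: ceil(4312/160)=27

27


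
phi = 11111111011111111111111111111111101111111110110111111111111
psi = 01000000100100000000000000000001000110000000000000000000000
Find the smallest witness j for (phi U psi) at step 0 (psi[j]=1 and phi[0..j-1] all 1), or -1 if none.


(phi U psi) at 0: need smallest j with psi[j]=1 and phi[i]=1 for all i in [0,j).
Scan from step 0:
  step 0: phi=1, psi=0 -> continue
  step 1: psi=1 and phi held for [0,1) -> witness found
Witness step = 1

1


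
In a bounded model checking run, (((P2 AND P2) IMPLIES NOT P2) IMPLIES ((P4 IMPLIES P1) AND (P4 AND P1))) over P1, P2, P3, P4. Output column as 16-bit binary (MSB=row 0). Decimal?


Formula: (((P2 AND P2) IMPLIES NOT P2) IMPLIES ((P4 IMPLIES P1) AND (P4 AND P1))) over P1, P2, P3, P4 (16 rows)
Evaluate each row (bits = P1,P2,P3,P4, MSB first):
  row 0 [0000]: (((0 AND 0) IMPLIES NOT 0) IMPLIES ((0 IMPLIES 0) AND (0 AND 0))) -> 0
  row 1 [0001]: (((0 AND 0) IMPLIES NOT 0) IMPLIES ((1 IMPLIES 0) AND (1 AND 0))) -> 0
  row 2 [0010]: (((0 AND 0) IMPLIES NOT 0) IMPLIES ((0 IMPLIES 0) AND (0 AND 0))) -> 0
  row 3 [0011]: (((0 AND 0) IMPLIES NOT 0) IMPLIES ((1 IMPLIES 0) AND (1 AND 0))) -> 0
  row 4 [0100]: (((1 AND 1) IMPLIES NOT 1) IMPLIES ((0 IMPLIES 0) AND (0 AND 0))) -> 1
  row 5 [0101]: (((1 AND 1) IMPLIES NOT 1) IMPLIES ((1 IMPLIES 0) AND (1 AND 0))) -> 1
  row 6 [0110]: (((1 AND 1) IMPLIES NOT 1) IMPLIES ((0 IMPLIES 0) AND (0 AND 0))) -> 1
  row 7 [0111]: (((1 AND 1) IMPLIES NOT 1) IMPLIES ((1 IMPLIES 0) AND (1 AND 0))) -> 1
  row 8 [1000]: (((0 AND 0) IMPLIES NOT 0) IMPLIES ((0 IMPLIES 1) AND (0 AND 1))) -> 0
  row 9 [1001]: (((0 AND 0) IMPLIES NOT 0) IMPLIES ((1 IMPLIES 1) AND (1 AND 1))) -> 1
  row 10 [1010]: (((0 AND 0) IMPLIES NOT 0) IMPLIES ((0 IMPLIES 1) AND (0 AND 1))) -> 0
  row 11 [1011]: (((0 AND 0) IMPLIES NOT 0) IMPLIES ((1 IMPLIES 1) AND (1 AND 1))) -> 1
  row 12 [1100]: (((1 AND 1) IMPLIES NOT 1) IMPLIES ((0 IMPLIES 1) AND (0 AND 1))) -> 1
  row 13 [1101]: (((1 AND 1) IMPLIES NOT 1) IMPLIES ((1 IMPLIES 1) AND (1 AND 1))) -> 1
  row 14 [1110]: (((1 AND 1) IMPLIES NOT 1) IMPLIES ((0 IMPLIES 1) AND (0 AND 1))) -> 1
  row 15 [1111]: (((1 AND 1) IMPLIES NOT 1) IMPLIES ((1 IMPLIES 1) AND (1 AND 1))) -> 1
Full result column, 4 rows per line (P1,P2 fixed per line; P3,P4 runs 00..11 left to right):
  rows 0-3 [P1,P2=00]: 0000  = hex 0
  rows 4-7 [P1,P2=01]: 1111  = hex F
  rows 8-11 [P1,P2=10]: 0101  = hex 5
  rows 12-15 [P1,P2=11]: 1111  = hex F
Output column (row 0 .. row 15) = 0000111101011111
Output column grouped in 4s = 0000 1111 0101 1111 = 0x0F5F
Convert to decimal digit by digit (value = value*16 + digit):
  0 -> 0
  0*16 + 15 (F) = 15
  15*16 + 5 = 245
  245*16 + 15 (F) = 3935
Decimal = 3935

3935


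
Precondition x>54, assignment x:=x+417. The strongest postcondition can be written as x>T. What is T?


Formula: sp(P, x:=E) = exists old_x. (x = E[old_x/x]) AND P[old_x/x] (old_x is the value of x before the assignment; eliminate old_x by solving x = E[old_x/x] for old_x)
Step 1: Precondition P: x>54, i.e. old_x > 54
Step 2: Assignment gives x = old_x + 417, so old_x = x - 417
Step 3: Substitute into P: x - 417 > 54
Step 4: Simplify: x > 54+417 = 471

471


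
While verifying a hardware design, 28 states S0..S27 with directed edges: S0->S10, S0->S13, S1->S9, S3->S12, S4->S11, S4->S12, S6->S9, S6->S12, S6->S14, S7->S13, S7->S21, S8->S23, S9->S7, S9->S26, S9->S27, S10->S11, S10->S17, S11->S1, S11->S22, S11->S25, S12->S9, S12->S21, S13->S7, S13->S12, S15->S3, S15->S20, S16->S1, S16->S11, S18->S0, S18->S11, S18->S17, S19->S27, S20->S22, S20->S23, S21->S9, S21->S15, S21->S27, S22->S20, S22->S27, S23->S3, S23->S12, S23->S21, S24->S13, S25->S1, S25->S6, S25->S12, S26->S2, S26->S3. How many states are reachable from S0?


BFS from S0:
  layer 0: {S0}
  layer 1: {S10, S13}
  layer 2: {S7, S11, S12, S17}
  layer 3: {S1, S9, S21, S22, S25}
  layer 4: {S6, S15, S20, S26, S27}
  layer 5: {S2, S3, S14, S23}
Reachable set: {S0, S1, S2, S3, S6, S7, S9, S10, S11, S12, S13, S14, S15, S17, S20, S21, S22, S23, S25, S26, S27}
Count = 21

21


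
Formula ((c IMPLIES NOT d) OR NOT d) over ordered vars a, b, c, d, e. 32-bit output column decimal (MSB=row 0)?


Formula: ((c IMPLIES NOT d) OR NOT d) over a, b, c, d, e (32 rows)
Evaluate each row (bits = a,b,c,d,e, MSB first):
  row 0 [00000]: ((0 IMPLIES NOT 0) OR NOT 0) -> 1
  row 1 [00001]: ((0 IMPLIES NOT 0) OR NOT 0) -> 1
  row 2 [00010]: ((0 IMPLIES NOT 1) OR NOT 1) -> 1
  row 3 [00011]: ((0 IMPLIES NOT 1) OR NOT 1) -> 1
  row 4 [00100]: ((1 IMPLIES NOT 0) OR NOT 0) -> 1
  row 5 [00101]: ((1 IMPLIES NOT 0) OR NOT 0) -> 1
  row 6 [00110]: ((1 IMPLIES NOT 1) OR NOT 1) -> 0
  row 7 [00111]: ((1 IMPLIES NOT 1) OR NOT 1) -> 0
  row 8 [01000]: ((0 IMPLIES NOT 0) OR NOT 0) -> 1
  row 9 [01001]: ((0 IMPLIES NOT 0) OR NOT 0) -> 1
  row 10 [01010]: ((0 IMPLIES NOT 1) OR NOT 1) -> 1
  row 11 [01011]: ((0 IMPLIES NOT 1) OR NOT 1) -> 1
  row 12 [01100]: ((1 IMPLIES NOT 0) OR NOT 0) -> 1
  row 13 [01101]: ((1 IMPLIES NOT 0) OR NOT 0) -> 1
  row 14 [01110]: ((1 IMPLIES NOT 1) OR NOT 1) -> 0
  row 15 [01111]: ((1 IMPLIES NOT 1) OR NOT 1) -> 0
  row 16 [10000]: ((0 IMPLIES NOT 0) OR NOT 0) -> 1
  row 17 [10001]: ((0 IMPLIES NOT 0) OR NOT 0) -> 1
  row 18 [10010]: ((0 IMPLIES NOT 1) OR NOT 1) -> 1
  row 19 [10011]: ((0 IMPLIES NOT 1) OR NOT 1) -> 1
  row 20 [10100]: ((1 IMPLIES NOT 0) OR NOT 0) -> 1
  row 21 [10101]: ((1 IMPLIES NOT 0) OR NOT 0) -> 1
  row 22 [10110]: ((1 IMPLIES NOT 1) OR NOT 1) -> 0
  row 23 [10111]: ((1 IMPLIES NOT 1) OR NOT 1) -> 0
  row 24 [11000]: ((0 IMPLIES NOT 0) OR NOT 0) -> 1
  row 25 [11001]: ((0 IMPLIES NOT 0) OR NOT 0) -> 1
  row 26 [11010]: ((0 IMPLIES NOT 1) OR NOT 1) -> 1
  row 27 [11011]: ((0 IMPLIES NOT 1) OR NOT 1) -> 1
  row 28 [11100]: ((1 IMPLIES NOT 0) OR NOT 0) -> 1
  row 29 [11101]: ((1 IMPLIES NOT 0) OR NOT 0) -> 1
  row 30 [11110]: ((1 IMPLIES NOT 1) OR NOT 1) -> 0
  row 31 [11111]: ((1 IMPLIES NOT 1) OR NOT 1) -> 0
Full result column, 4 rows per line (a,b,c fixed per line; d,e runs 00..11 left to right):
  rows 0-3 [a,b,c=000]: 1111  = hex F
  rows 4-7 [a,b,c=001]: 1100  = hex C
  rows 8-11 [a,b,c=010]: 1111  = hex F
  rows 12-15 [a,b,c=011]: 1100  = hex C
  rows 16-19 [a,b,c=100]: 1111  = hex F
  rows 20-23 [a,b,c=101]: 1100  = hex C
  rows 24-27 [a,b,c=110]: 1111  = hex F
  rows 28-31 [a,b,c=111]: 1100  = hex C
Output column (row 0 .. row 31) = 11111100111111001111110011111100
Output column grouped in 4s = 1111 1100 1111 1100 1111 1100 1111 1100 = 0xFCFCFCFC
Convert to decimal digit by digit (value = value*16 + digit):
  F -> 15
  15*16 + 12 (C) = 252
  252*16 + 15 (F) = 4047
  4047*16 + 12 (C) = 64764
  64764*16 + 15 (F) = 1036239
  1036239*16 + 12 (C) = 16579836
  16579836*16 + 15 (F) = 265277391
  265277391*16 + 12 (C) = 4244438268
Decimal = 4244438268

4244438268


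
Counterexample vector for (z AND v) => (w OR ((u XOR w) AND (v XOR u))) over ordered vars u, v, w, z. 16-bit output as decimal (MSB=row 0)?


F1 = (z AND v)
F2 = (w OR ((u XOR w) AND (v XOR u)))
Counterexample to F1=>F2 is where F1=1 and F2=0.
Evaluate each row (bits = u,v,w,z, MSB first):
  row 0 [0000]: F1=0 F2=0 -> F1&~F2 -> 0
  row 1 [0001]: F1=0 F2=0 -> F1&~F2 -> 0
  row 2 [0010]: F1=0 F2=1 -> F1&~F2 -> 0
  row 3 [0011]: F1=0 F2=1 -> F1&~F2 -> 0
  row 4 [0100]: F1=0 F2=0 -> F1&~F2 -> 0
  row 5 [0101]: F1=1 F2=0 -> F1&~F2 -> 1
  row 6 [0110]: F1=0 F2=1 -> F1&~F2 -> 0
  row 7 [0111]: F1=1 F2=1 -> F1&~F2 -> 0
  row 8 [1000]: F1=0 F2=1 -> F1&~F2 -> 0
  row 9 [1001]: F1=0 F2=1 -> F1&~F2 -> 0
  row 10 [1010]: F1=0 F2=1 -> F1&~F2 -> 0
  row 11 [1011]: F1=0 F2=1 -> F1&~F2 -> 0
  row 12 [1100]: F1=0 F2=0 -> F1&~F2 -> 0
  row 13 [1101]: F1=1 F2=0 -> F1&~F2 -> 1
  row 14 [1110]: F1=0 F2=1 -> F1&~F2 -> 0
  row 15 [1111]: F1=1 F2=1 -> F1&~F2 -> 0
Full result column, 4 rows per line (u,v fixed per line; w,z runs 00..11 left to right):
  rows 0-3 [u,v=00]: 0000  = hex 0
  rows 4-7 [u,v=01]: 0100  = hex 4
  rows 8-11 [u,v=10]: 0000  = hex 0
  rows 12-15 [u,v=11]: 0100  = hex 4
Counterexample vector (row 0 .. row 15) = 0000010000000100
Output column grouped in 4s = 0000 0100 0000 0100 = 0x0404
Convert to decimal digit by digit (value = value*16 + digit):
  0 -> 0
  0*16 + 4 = 4
  4*16 + 0 = 64
  64*16 + 4 = 1028
Decimal = 1028

1028


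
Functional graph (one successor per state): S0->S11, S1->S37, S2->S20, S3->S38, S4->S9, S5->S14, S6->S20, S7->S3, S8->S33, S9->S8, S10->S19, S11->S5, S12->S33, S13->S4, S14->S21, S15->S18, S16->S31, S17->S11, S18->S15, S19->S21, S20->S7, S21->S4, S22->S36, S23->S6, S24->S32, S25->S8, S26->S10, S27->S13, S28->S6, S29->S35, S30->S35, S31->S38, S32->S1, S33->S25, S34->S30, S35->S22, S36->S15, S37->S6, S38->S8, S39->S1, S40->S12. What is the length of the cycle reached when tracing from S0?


Trace from S0 until a state repeats:
  S0 -> S11 -> S5 -> S14 -> S21 -> S4 -> S9 -> S8 -> S33 -> S25 -> S8
S8 first seen at step 7, revisited at step 10.
Cycle length = 10 - 7 = 3

3


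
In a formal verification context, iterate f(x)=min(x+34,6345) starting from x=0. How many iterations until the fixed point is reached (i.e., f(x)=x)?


Step 1: x=0, cap=6345, increment=34
Step 2: x grows by 34 each step until capped at 6345; fixed point is x=6345
Step 3: iterations = ceil(6345/34) = 187

187


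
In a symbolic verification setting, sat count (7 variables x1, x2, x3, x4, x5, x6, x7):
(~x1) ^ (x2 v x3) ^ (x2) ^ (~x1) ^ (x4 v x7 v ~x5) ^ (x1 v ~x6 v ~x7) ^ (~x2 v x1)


CNF with 7 clauses over 7 vars (128 assignments).
An assignment satisfies CNF iff every clause has >=1 true literal.
Check each row (bits = x1,x2,x3,x4,x5,x6,x7; clause T/F shown):
  row 0 [0000000]: clauses=TFFTTTT -> 0
  row 1 [0000001]: clauses=TFFTTTT -> 0
  row 2 [0000010]: clauses=TFFTTTT -> 0
  row 3 [0000011]: clauses=TFFTTFT -> 0
  row 4 [0000100]: clauses=TFFTFTT -> 0
  (every remaining row is evaluated the same way; all 128 results are listed next)
Full result column, 8 rows per line (x1,x2,x3,x4 fixed per line; x5,x6,x7 runs 000..111 left to right):
  rows 0-7 [x1,x2,x3,x4=0000]: 00000000  (ones: 0)
  rows 8-15 [x1,x2,x3,x4=0001]: 00000000  (ones: 0)
  rows 16-23 [x1,x2,x3,x4=0010]: 00000000  (ones: 0)
  rows 24-31 [x1,x2,x3,x4=0011]: 00000000  (ones: 0)
  rows 32-39 [x1,x2,x3,x4=0100]: 00000000  (ones: 0)
  rows 40-47 [x1,x2,x3,x4=0101]: 00000000  (ones: 0)
  rows 48-55 [x1,x2,x3,x4=0110]: 00000000  (ones: 0)
  rows 56-63 [x1,x2,x3,x4=0111]: 00000000  (ones: 0)
  rows 64-71 [x1,x2,x3,x4=1000]: 00000000  (ones: 0)
  rows 72-79 [x1,x2,x3,x4=1001]: 00000000  (ones: 0)
  rows 80-87 [x1,x2,x3,x4=1010]: 00000000  (ones: 0)
  rows 88-95 [x1,x2,x3,x4=1011]: 00000000  (ones: 0)
  rows 96-103 [x1,x2,x3,x4=1100]: 00000000  (ones: 0)
  rows 104-111 [x1,x2,x3,x4=1101]: 00000000  (ones: 0)
  rows 112-119 [x1,x2,x3,x4=1110]: 00000000  (ones: 0)
  rows 120-127 [x1,x2,x3,x4=1111]: 00000000  (ones: 0)
Satisfying assignments = 0+0+0+0+0+0+0+0+0+0+0+0+0+0+0+0 = 0

0


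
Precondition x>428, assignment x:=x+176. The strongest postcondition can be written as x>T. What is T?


Formula: sp(P, x:=E) = exists old_x. (x = E[old_x/x]) AND P[old_x/x] (old_x is the value of x before the assignment; eliminate old_x by solving x = E[old_x/x] for old_x)
Step 1: Precondition P: x>428, i.e. old_x > 428
Step 2: Assignment gives x = old_x + 176, so old_x = x - 176
Step 3: Substitute into P: x - 176 > 428
Step 4: Simplify: x > 428+176 = 604

604


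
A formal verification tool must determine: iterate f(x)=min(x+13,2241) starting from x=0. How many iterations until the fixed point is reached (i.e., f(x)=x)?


Step 1: x=0, cap=2241, increment=13
Step 2: x grows by 13 each step until capped at 2241; fixed point is x=2241
Step 3: iterations = ceil(2241/13) = 173

173


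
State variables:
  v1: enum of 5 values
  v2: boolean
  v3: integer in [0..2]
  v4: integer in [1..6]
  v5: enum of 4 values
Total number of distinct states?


State space = product of domain sizes of all variables.
Domain sizes:
  v1 (enum of 5 values): 5
  v2 (boolean): 2
  v3 (integer in [0..2]): 3
  v4 (integer in [1..6]): 6
  v5 (enum of 4 values): 4
Product = 5 * 2 * 3 * 6 * 4 = 720

720


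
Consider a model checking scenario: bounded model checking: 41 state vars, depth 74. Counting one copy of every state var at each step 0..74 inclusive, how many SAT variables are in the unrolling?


BMC unrolls to depth k, creating one copy of each state var for steps 0..k.
Step count = 74 + 1 = 75 (steps 0 through 74)
Vars per step = 41
Total = 41 * 75 = 3075

3075


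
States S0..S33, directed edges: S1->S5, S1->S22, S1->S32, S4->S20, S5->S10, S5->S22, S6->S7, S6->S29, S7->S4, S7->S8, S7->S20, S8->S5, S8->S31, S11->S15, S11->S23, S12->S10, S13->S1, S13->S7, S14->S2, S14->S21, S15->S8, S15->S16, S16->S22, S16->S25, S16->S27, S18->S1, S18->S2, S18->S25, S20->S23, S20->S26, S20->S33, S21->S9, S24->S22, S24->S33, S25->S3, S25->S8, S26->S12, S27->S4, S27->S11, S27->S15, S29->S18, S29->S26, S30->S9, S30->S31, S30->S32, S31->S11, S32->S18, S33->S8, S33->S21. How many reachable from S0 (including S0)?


BFS from S0:
  layer 0: {S0}
Reachable set: {S0}
Count = 1

1


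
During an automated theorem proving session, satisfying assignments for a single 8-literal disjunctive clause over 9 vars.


Step 1: Total=2^9=512
Step 2: Unsat when all 8 false: 2^1=2
Step 3: Sat=512-2=510

510


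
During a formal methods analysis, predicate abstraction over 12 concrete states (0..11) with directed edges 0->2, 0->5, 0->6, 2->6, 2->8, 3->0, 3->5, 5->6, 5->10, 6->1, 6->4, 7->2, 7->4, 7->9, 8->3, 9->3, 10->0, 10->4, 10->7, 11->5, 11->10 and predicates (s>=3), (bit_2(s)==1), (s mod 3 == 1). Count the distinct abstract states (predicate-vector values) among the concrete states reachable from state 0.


BFS from 0:
Concrete reachable: {0, 1, 2, 3, 4, 5, 6, 7, 8, 9, 10}
Abstract via predicates (s>=3), (bit_2(s)==1), (s mod 3 == 1):
  (0,0,0) <- {0, 2}
  (0,0,1) <- {1}
  (1,0,0) <- {3, 8, 9}
  (1,0,1) <- {10}
  (1,1,0) <- {5, 6}
  (1,1,1) <- {4, 7}
Distinct abstract states = 6

6


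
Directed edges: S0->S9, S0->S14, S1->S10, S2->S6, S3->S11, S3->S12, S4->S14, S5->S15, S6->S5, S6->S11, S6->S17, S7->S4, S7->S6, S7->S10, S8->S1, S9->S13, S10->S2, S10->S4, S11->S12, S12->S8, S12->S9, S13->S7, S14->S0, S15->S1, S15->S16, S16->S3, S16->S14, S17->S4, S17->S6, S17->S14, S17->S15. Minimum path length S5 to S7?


BFS layer-by-layer from S5:
  dist 0: {S5}
  dist 1: {S15}
  dist 2: {S1, S16}
  dist 3: {S3, S10, S14}
  dist 4: {S0, S2, S4, S11, S12}
  dist 5: {S6, S8, S9}
  dist 6: {S13, S17}
  dist 7: {S7}
  -> S7 reached at distance 7
Shortest path length = 7

7


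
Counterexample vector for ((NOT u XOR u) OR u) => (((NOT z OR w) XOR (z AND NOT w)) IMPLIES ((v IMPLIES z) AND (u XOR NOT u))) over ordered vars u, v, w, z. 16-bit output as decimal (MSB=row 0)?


F1 = ((NOT u XOR u) OR u)
F2 = (((NOT z OR w) XOR (z AND NOT w)) IMPLIES ((v IMPLIES z) AND (u XOR NOT u)))
Counterexample to F1=>F2 is where F1=1 and F2=0.
Evaluate each row (bits = u,v,w,z, MSB first):
  row 0 [0000]: F1=1 F2=1 -> F1&~F2 -> 0
  row 1 [0001]: F1=1 F2=1 -> F1&~F2 -> 0
  row 2 [0010]: F1=1 F2=1 -> F1&~F2 -> 0
  row 3 [0011]: F1=1 F2=1 -> F1&~F2 -> 0
  row 4 [0100]: F1=1 F2=0 -> F1&~F2 -> 1
  row 5 [0101]: F1=1 F2=1 -> F1&~F2 -> 0
  row 6 [0110]: F1=1 F2=0 -> F1&~F2 -> 1
  row 7 [0111]: F1=1 F2=1 -> F1&~F2 -> 0
  row 8 [1000]: F1=1 F2=1 -> F1&~F2 -> 0
  row 9 [1001]: F1=1 F2=1 -> F1&~F2 -> 0
  row 10 [1010]: F1=1 F2=1 -> F1&~F2 -> 0
  row 11 [1011]: F1=1 F2=1 -> F1&~F2 -> 0
  row 12 [1100]: F1=1 F2=0 -> F1&~F2 -> 1
  row 13 [1101]: F1=1 F2=1 -> F1&~F2 -> 0
  row 14 [1110]: F1=1 F2=0 -> F1&~F2 -> 1
  row 15 [1111]: F1=1 F2=1 -> F1&~F2 -> 0
Full result column, 4 rows per line (u,v fixed per line; w,z runs 00..11 left to right):
  rows 0-3 [u,v=00]: 0000  = hex 0
  rows 4-7 [u,v=01]: 1010  = hex A
  rows 8-11 [u,v=10]: 0000  = hex 0
  rows 12-15 [u,v=11]: 1010  = hex A
Counterexample vector (row 0 .. row 15) = 0000101000001010
Output column grouped in 4s = 0000 1010 0000 1010 = 0x0A0A
Convert to decimal digit by digit (value = value*16 + digit):
  0 -> 0
  0*16 + 10 (A) = 10
  10*16 + 0 = 160
  160*16 + 10 (A) = 2570
Decimal = 2570

2570


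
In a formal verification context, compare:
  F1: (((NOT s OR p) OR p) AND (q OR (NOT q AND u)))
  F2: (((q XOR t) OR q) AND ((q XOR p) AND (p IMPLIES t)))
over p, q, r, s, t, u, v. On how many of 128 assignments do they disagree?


F1 = (((NOT s OR p) OR p) AND (q OR (NOT q AND u)))
F2 = (((q XOR t) OR q) AND ((q XOR p) AND (p IMPLIES t)))
Evaluate both on each of 128 rows (bits = p,q,r,s,t,u,v):
  row 0 [0000000]: F1=0 F2=0 -> 0
  row 1 [0000001]: F1=0 F2=0 -> 0
  row 2 [0000010]: F1=1 F2=0 (differ) -> 1
  row 3 [0000011]: F1=1 F2=0 (differ) -> 1
  row 4 [0000100]: F1=0 F2=0 -> 0
  (every remaining row is evaluated the same way; all 128 results are listed next)
Full result column, 8 rows per line (p,q,r,s fixed per line; t,u,v runs 000..111 left to right):
  rows 0-7 [p,q,r,s=0000]: 00110011  (ones: 4)
  rows 8-15 [p,q,r,s=0001]: 00000000  (ones: 0)
  rows 16-23 [p,q,r,s=0010]: 00110011  (ones: 4)
  rows 24-31 [p,q,r,s=0011]: 00000000  (ones: 0)
  rows 32-39 [p,q,r,s=0100]: 00000000  (ones: 0)
  rows 40-47 [p,q,r,s=0101]: 11111111  (ones: 8)
  rows 48-55 [p,q,r,s=0110]: 00000000  (ones: 0)
  rows 56-63 [p,q,r,s=0111]: 11111111  (ones: 8)
  rows 64-71 [p,q,r,s=1000]: 00111100  (ones: 4)
  rows 72-79 [p,q,r,s=1001]: 00111100  (ones: 4)
  rows 80-87 [p,q,r,s=1010]: 00111100  (ones: 4)
  rows 88-95 [p,q,r,s=1011]: 00111100  (ones: 4)
  rows 96-103 [p,q,r,s=1100]: 11111111  (ones: 8)
  rows 104-111 [p,q,r,s=1101]: 11111111  (ones: 8)
  rows 112-119 [p,q,r,s=1110]: 11111111  (ones: 8)
  rows 120-127 [p,q,r,s=1111]: 11111111  (ones: 8)
Disagreements = 4+0+4+0+0+8+0+8+4+4+4+4+8+8+8+8 = 72

72


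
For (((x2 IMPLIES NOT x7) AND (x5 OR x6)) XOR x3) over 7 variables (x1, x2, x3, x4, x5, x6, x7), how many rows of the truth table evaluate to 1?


Formula: (((x2 IMPLIES NOT x7) AND (x5 OR x6)) XOR x3) over 7 vars (128 rows)
Evaluate each row (x1, x2, x3, x4, x5, x6, x7 as bits, MSB first):
  row 0 [0000000]: (((0 IMPLIES NOT 0) AND (0 OR 0)) XOR 0) -> 0
  row 1 [0000001]: (((0 IMPLIES NOT 1) AND (0 OR 0)) XOR 0) -> 0
  row 2 [0000010]: (((0 IMPLIES NOT 0) AND (0 OR 1)) XOR 0) -> 1
  row 3 [0000011]: (((0 IMPLIES NOT 1) AND (0 OR 1)) XOR 0) -> 1
  row 4 [0000100]: (((0 IMPLIES NOT 0) AND (1 OR 0)) XOR 0) -> 1
  (every remaining row is evaluated the same way; all 128 results are listed next)
Full result column, 8 rows per line (x1,x2,x3,x4 fixed per line; x5,x6,x7 runs 000..111 left to right):
  rows 0-7 [x1,x2,x3,x4=0000]: 00111111  (ones: 6)
  rows 8-15 [x1,x2,x3,x4=0001]: 00111111  (ones: 6)
  rows 16-23 [x1,x2,x3,x4=0010]: 11000000  (ones: 2)
  rows 24-31 [x1,x2,x3,x4=0011]: 11000000  (ones: 2)
  rows 32-39 [x1,x2,x3,x4=0100]: 00101010  (ones: 3)
  rows 40-47 [x1,x2,x3,x4=0101]: 00101010  (ones: 3)
  rows 48-55 [x1,x2,x3,x4=0110]: 11010101  (ones: 5)
  rows 56-63 [x1,x2,x3,x4=0111]: 11010101  (ones: 5)
  rows 64-71 [x1,x2,x3,x4=1000]: 00111111  (ones: 6)
  rows 72-79 [x1,x2,x3,x4=1001]: 00111111  (ones: 6)
  rows 80-87 [x1,x2,x3,x4=1010]: 11000000  (ones: 2)
  rows 88-95 [x1,x2,x3,x4=1011]: 11000000  (ones: 2)
  rows 96-103 [x1,x2,x3,x4=1100]: 00101010  (ones: 3)
  rows 104-111 [x1,x2,x3,x4=1101]: 00101010  (ones: 3)
  rows 112-119 [x1,x2,x3,x4=1110]: 11010101  (ones: 5)
  rows 120-127 [x1,x2,x3,x4=1111]: 11010101  (ones: 5)
Count of 1-rows = 6+6+2+2+3+3+5+5+6+6+2+2+3+3+5+5 = 64

64


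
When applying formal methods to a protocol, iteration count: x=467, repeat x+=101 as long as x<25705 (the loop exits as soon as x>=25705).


Step 1: x goes from 467 toward 25705 by 101; the body runs while x<25705, so iterations = ceil((bound-start)/step)
Step 2: Distance=25238
Step 3: ceil(25238/101)=250

250


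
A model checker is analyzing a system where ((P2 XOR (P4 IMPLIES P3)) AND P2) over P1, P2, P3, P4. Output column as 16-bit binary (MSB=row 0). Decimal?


Formula: ((P2 XOR (P4 IMPLIES P3)) AND P2) over P1, P2, P3, P4 (16 rows)
Evaluate each row (bits = P1,P2,P3,P4, MSB first):
  row 0 [0000]: ((0 XOR (0 IMPLIES 0)) AND 0) -> 0
  row 1 [0001]: ((0 XOR (1 IMPLIES 0)) AND 0) -> 0
  row 2 [0010]: ((0 XOR (0 IMPLIES 1)) AND 0) -> 0
  row 3 [0011]: ((0 XOR (1 IMPLIES 1)) AND 0) -> 0
  row 4 [0100]: ((1 XOR (0 IMPLIES 0)) AND 1) -> 0
  row 5 [0101]: ((1 XOR (1 IMPLIES 0)) AND 1) -> 1
  row 6 [0110]: ((1 XOR (0 IMPLIES 1)) AND 1) -> 0
  row 7 [0111]: ((1 XOR (1 IMPLIES 1)) AND 1) -> 0
  row 8 [1000]: ((0 XOR (0 IMPLIES 0)) AND 0) -> 0
  row 9 [1001]: ((0 XOR (1 IMPLIES 0)) AND 0) -> 0
  row 10 [1010]: ((0 XOR (0 IMPLIES 1)) AND 0) -> 0
  row 11 [1011]: ((0 XOR (1 IMPLIES 1)) AND 0) -> 0
  row 12 [1100]: ((1 XOR (0 IMPLIES 0)) AND 1) -> 0
  row 13 [1101]: ((1 XOR (1 IMPLIES 0)) AND 1) -> 1
  row 14 [1110]: ((1 XOR (0 IMPLIES 1)) AND 1) -> 0
  row 15 [1111]: ((1 XOR (1 IMPLIES 1)) AND 1) -> 0
Full result column, 4 rows per line (P1,P2 fixed per line; P3,P4 runs 00..11 left to right):
  rows 0-3 [P1,P2=00]: 0000  = hex 0
  rows 4-7 [P1,P2=01]: 0100  = hex 4
  rows 8-11 [P1,P2=10]: 0000  = hex 0
  rows 12-15 [P1,P2=11]: 0100  = hex 4
Output column (row 0 .. row 15) = 0000010000000100
Output column grouped in 4s = 0000 0100 0000 0100 = 0x0404
Convert to decimal digit by digit (value = value*16 + digit):
  0 -> 0
  0*16 + 4 = 4
  4*16 + 0 = 64
  64*16 + 4 = 1028
Decimal = 1028

1028
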